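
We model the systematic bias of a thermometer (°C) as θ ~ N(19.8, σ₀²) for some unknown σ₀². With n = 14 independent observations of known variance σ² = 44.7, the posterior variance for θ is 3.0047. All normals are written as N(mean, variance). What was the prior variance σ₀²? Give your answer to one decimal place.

For the Normal–Normal model with known σ², precisions add: τ_n = τ₀ + n/σ².
So 1/σ₀² = 1/3.0047 − 14/44.7 = 0.332812 − 0.313199 = 0.019613.
Hence σ₀² = 1/0.019613 ≈ 51.0.

σ₀² = 51.0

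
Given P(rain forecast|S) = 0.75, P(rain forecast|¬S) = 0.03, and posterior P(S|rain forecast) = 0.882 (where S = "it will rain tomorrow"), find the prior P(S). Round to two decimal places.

P(S) = 0.23

Bayes' rule in odds form gives O(S|E) = O(S)·[P(E|S)/P(E|¬S)], hence O(S) = O(S|E)/LR.
Posterior odds = 0.882/(1−0.882) = 7.4746. LR = 0.75/0.03 = 25.0000.
Prior odds = 7.4746/25.0000 = 0.2990, so P(S) = 0.2990/(1+0.2990) ≈ 0.23.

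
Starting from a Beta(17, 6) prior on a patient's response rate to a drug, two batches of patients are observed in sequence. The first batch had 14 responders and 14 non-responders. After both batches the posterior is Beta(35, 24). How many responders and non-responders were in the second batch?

Sequential conjugate updates are equivalent to a single update on the pooled data, so total successes = posterior α − prior α and total failures = posterior β − prior β.
Total across both batches: 35−17=18 responders, 24−6=18 non-responders.
Subtract the first batch: 18−14=4 responders and 18−14=4 non-responders.

4 responders and 4 non-responders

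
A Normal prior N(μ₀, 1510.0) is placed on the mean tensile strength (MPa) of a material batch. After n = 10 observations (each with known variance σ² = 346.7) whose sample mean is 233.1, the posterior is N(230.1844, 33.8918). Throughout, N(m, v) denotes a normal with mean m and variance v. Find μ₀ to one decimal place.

The posterior mean is a precision-weighted average: μ_n = (τ₀μ₀ + τ_data·x̄)/(τ₀+τ_data), with τ₀=1/σ₀² and τ_data=n/σ².
Here τ₀ = 1/1510.0 = 0.000662 and τ_data = 10/346.7 = 0.028843, so τ_n = 0.029505.
Rearranging for μ₀: μ₀ = (μ_n·τ_n − τ_data·x̄)/τ₀ = (230.1844·0.029505 − 0.028843·233.1) / 0.000662 = 0.068287/0.000662 ≈ 103.2.

μ₀ = 103.2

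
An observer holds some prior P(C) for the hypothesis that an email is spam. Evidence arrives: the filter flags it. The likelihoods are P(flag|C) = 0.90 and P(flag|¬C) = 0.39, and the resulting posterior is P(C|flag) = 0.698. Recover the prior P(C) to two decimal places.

P(C) = 0.50

Bayes' rule in odds form gives O(C|E) = O(C)·[P(E|C)/P(E|¬C)], hence O(C) = O(C|E)/LR.
Posterior odds = 0.698/(1−0.698) = 2.3113. LR = 0.90/0.39 = 2.3077.
Prior odds = 2.3113/2.3077 = 1.0016, so P(C) = 1.0016/(1+1.0016) ≈ 0.50.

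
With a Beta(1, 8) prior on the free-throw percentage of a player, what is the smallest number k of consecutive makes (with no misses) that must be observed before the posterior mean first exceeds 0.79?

After k makes and 0 misses the posterior is Beta(1+k, 8), with mean (1+k)/(1+8+k).
Set (1+k)/(9+k) > 0.79 and solve: k > (0.79·9 − 1)/(1 − 0.79) = 29.095.
The smallest integer exceeding 29.095 is 30.

k = 30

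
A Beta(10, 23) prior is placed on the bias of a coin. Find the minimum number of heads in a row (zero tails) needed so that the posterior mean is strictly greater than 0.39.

k = 5

After k heads and 0 tails the posterior is Beta(10+k, 23), with mean (10+k)/(10+23+k).
Set (10+k)/(33+k) > 0.39 and solve: k > (0.39·33 − 10)/(1 − 0.39) = 4.705.
The smallest integer exceeding 4.705 is 5.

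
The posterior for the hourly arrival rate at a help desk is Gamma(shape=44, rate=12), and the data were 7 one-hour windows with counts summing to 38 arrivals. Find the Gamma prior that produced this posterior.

Gamma–Poisson conjugacy: posterior shape = α + Σxᵢ, posterior rate = β + n.
So α = 44 − 38 = 6 and β = 12 − 7 = 5.

Gamma(shape=6, rate=5)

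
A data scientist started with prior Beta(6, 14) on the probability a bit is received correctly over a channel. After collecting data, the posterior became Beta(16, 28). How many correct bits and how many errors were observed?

10 correct bits and 14 errors

Under Beta–binomial conjugacy the posterior parameters are (a+s, b+f).
So s = 16 − 6 = 10 and f = 28 − 14 = 14.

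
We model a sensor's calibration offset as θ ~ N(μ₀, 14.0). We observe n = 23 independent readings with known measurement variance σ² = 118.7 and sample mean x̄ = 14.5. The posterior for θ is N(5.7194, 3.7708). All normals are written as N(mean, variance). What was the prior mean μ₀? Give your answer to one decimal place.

μ₀ = -18.1

With known observation variance, the Normal–Normal posterior has precision τ_n = τ₀ + n/σ² and mean μ_n = (τ₀μ₀ + (n/σ²)x̄)/τ_n.
Here τ₀ = 1/14.0 = 0.071429 and τ_data = 23/118.7 = 0.193766, so τ_n = 0.265195.
Rearranging for μ₀: μ₀ = (μ_n·τ_n − τ_data·x̄)/τ₀ = (5.7194·0.265195 − 0.193766·14.5) / 0.071429 = -1.292851/0.071429 ≈ -18.1.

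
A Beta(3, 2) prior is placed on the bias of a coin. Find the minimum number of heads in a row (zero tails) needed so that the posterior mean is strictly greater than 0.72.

k = 3

After k heads and 0 tails the posterior is Beta(3+k, 2), with mean (3+k)/(3+2+k).
Set (3+k)/(5+k) > 0.72 and solve: k > (0.72·5 − 3)/(1 − 0.72) = 2.143.
The smallest integer exceeding 2.143 is 3, and checking k=3: (6)/(8) = 0.7500 > 0.72.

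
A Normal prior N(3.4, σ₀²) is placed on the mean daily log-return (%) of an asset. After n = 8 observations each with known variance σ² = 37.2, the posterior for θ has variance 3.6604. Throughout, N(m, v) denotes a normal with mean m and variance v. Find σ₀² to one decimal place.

Posterior precision equals prior precision plus data precision: 1/σ_n² = 1/σ₀² + n/σ².
So 1/σ₀² = 1/3.6604 − 8/37.2 = 0.273194 − 0.215054 = 0.058140.
Hence σ₀² = 1/0.058140 ≈ 17.2.

σ₀² = 17.2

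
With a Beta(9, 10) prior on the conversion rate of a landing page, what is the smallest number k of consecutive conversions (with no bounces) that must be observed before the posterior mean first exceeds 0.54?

After k conversions and 0 bounces the posterior is Beta(9+k, 10), with mean (9+k)/(9+10+k).
Set (9+k)/(19+k) > 0.54 and solve: k > (0.54·19 − 9)/(1 − 0.54) = 2.739.
The smallest integer exceeding 2.739 is 3.

k = 3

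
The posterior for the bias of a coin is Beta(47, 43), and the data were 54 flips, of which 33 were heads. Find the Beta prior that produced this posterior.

Beta is conjugate to the binomial likelihood: posterior = Beta(a+s, b+f).
Subtract the data counts: 47−33=14, 43−21=22.

Beta(14, 22)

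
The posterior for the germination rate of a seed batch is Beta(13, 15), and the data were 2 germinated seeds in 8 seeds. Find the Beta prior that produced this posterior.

Under Beta–binomial conjugacy the posterior parameters are (a+s, b+f).
So a = 13 − 2 = 11 and b = 15 − 6 = 9.

Beta(11, 9)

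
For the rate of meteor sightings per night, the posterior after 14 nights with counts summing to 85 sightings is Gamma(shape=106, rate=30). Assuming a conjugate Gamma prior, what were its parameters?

Gamma(shape=21, rate=16)

A Gamma(α, β) prior (rate parametrization) on a Poisson rate with n observations summing to S gives posterior Gamma(α+S, β+n).
So α = 106 − 85 = 21 and β = 30 − 14 = 16.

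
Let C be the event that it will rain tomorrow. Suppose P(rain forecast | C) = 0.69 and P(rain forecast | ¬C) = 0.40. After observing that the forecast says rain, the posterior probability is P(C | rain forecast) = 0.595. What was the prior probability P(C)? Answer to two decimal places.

In odds form, posterior odds = prior odds × likelihood ratio, so prior odds = posterior odds ÷ LR.
Posterior odds = 0.595/(1−0.595) = 1.4691. LR = 0.69/0.40 = 1.7250.
Prior odds = 1.4691/1.7250 = 0.8517, so P(C) = 0.8517/(1+0.8517) ≈ 0.46.

P(C) = 0.46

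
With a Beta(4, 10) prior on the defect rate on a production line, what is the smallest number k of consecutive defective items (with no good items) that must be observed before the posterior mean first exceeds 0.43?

k = 4

After k defective items and 0 good items the posterior is Beta(4+k, 10), with mean (4+k)/(4+10+k).
Set (4+k)/(14+k) > 0.43 and solve: k > (0.43·14 − 4)/(1 − 0.43) = 3.544.
The smallest integer exceeding 3.544 is 4, and checking k=4: (8)/(18) = 0.4444 > 0.43.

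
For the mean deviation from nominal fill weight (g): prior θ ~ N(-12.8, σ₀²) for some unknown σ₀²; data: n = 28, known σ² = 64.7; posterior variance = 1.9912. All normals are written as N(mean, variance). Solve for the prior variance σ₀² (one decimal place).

For the Normal–Normal model with known σ², precisions add: τ_n = τ₀ + n/σ².
So 1/σ₀² = 1/1.9912 − 28/64.7 = 0.502210 − 0.432767 = 0.069443.
Hence σ₀² = 1/0.069443 ≈ 14.4.

σ₀² = 14.4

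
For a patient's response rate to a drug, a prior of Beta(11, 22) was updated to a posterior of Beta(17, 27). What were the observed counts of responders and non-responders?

6 responders and 5 non-responders

Beta is conjugate to the binomial likelihood: posterior = Beta(a+s, b+f).
Match parameters: s=17−11=6, f=27−22=5.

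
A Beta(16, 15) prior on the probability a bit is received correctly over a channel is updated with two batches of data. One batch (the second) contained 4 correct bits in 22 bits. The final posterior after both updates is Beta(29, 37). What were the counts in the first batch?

Because Beta–binomial updating is additive in the counts, the combined data contributed (α_post−α_prior, β_post−β_prior) successes and failures.
Total across both batches: 29−16=13 correct bits, 37−15=22 errors.
Subtract the second batch: 13−4=9 correct bits and 22−18=4 errors.

9 correct bits and 4 errors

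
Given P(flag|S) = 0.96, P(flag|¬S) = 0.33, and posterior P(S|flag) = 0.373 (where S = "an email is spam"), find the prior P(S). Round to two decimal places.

In odds form, posterior odds = prior odds × likelihood ratio, so prior odds = posterior odds ÷ LR.
Posterior odds = 0.373/(1−0.373) = 0.5949. LR = 0.96/0.33 = 2.9091.
Prior odds = 0.5949/2.9091 = 0.2045, so P(S) = 0.2045/(1+0.2045) ≈ 0.17.

P(S) = 0.17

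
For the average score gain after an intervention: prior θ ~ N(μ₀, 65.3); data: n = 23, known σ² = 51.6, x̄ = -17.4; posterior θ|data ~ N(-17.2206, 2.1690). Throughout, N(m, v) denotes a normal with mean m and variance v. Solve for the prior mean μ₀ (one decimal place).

With known observation variance, the Normal–Normal posterior has precision τ_n = τ₀ + n/σ² and mean μ_n = (τ₀μ₀ + (n/σ²)x̄)/τ_n.
Here τ₀ = 1/65.3 = 0.015314 and τ_data = 23/51.6 = 0.445736, so τ_n = 0.461050.
Rearranging for μ₀: μ₀ = (μ_n·τ_n − τ_data·x̄)/τ₀ = (-17.2206·0.461050 − 0.445736·-17.4) / 0.015314 = -0.183751/0.015314 ≈ -12.0.

μ₀ = -12.0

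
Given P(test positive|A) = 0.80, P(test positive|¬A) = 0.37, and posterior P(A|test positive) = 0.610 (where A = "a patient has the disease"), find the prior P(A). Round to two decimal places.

P(A) = 0.42

Bayes' rule in odds form gives O(A|E) = O(A)·[P(E|A)/P(E|¬A)], hence O(A) = O(A|E)/LR.
Posterior odds = 0.610/(1−0.610) = 1.5641. LR = 0.80/0.37 = 2.1622.
Prior odds = 1.5641/2.1622 = 0.7234, so P(A) = 0.7234/(1+0.7234) ≈ 0.42.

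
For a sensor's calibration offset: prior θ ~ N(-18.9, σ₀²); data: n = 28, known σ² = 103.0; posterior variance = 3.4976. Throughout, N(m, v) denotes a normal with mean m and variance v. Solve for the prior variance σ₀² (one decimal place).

For the Normal–Normal model with known σ², precisions add: τ_n = τ₀ + n/σ².
So 1/σ₀² = 1/3.4976 − 28/103.0 = 0.285910 − 0.271845 = 0.014065.
Hence σ₀² = 1/0.014065 ≈ 71.1.

σ₀² = 71.1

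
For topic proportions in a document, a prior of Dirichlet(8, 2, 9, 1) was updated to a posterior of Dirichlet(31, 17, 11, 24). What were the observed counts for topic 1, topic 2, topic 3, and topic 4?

For a Dirichlet(α) prior with multinomial counts c, the posterior is Dirichlet(α + c) componentwise.
Counts are posterior − prior componentwise: 31−8=23, 17−2=15, 11−9=2, 24−1=23.

counts (23, 15, 2, 23)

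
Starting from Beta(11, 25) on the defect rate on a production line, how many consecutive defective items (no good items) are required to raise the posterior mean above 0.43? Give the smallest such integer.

k = 8

After k defective items and 0 good items the posterior is Beta(11+k, 25), with mean (11+k)/(11+25+k).
Set (11+k)/(36+k) > 0.43 and solve: k > (0.43·36 − 11)/(1 − 0.43) = 7.860.
The smallest integer exceeding 7.860 is 8.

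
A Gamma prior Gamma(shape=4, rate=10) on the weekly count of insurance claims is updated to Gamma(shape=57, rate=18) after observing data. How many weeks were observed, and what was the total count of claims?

A Gamma(α, β) prior (rate parametrization) on a Poisson rate with n observations summing to S gives posterior Gamma(α+S, β+n).
Matching: Σxᵢ = 57 − 4 = 53 and n = 18 − 10 = 8.

n = 8 weeks with total 53 claims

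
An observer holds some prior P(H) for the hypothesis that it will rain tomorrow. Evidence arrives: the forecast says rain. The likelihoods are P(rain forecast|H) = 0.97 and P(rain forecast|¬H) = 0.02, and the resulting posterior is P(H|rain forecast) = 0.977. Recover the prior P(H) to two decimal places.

Bayes' rule in odds form gives O(H|E) = O(H)·[P(E|H)/P(E|¬H)], hence O(H) = O(H|E)/LR.
Posterior odds = 0.977/(1−0.977) = 42.4783. LR = 0.97/0.02 = 48.5000.
Prior odds = 42.4783/48.5000 = 0.8758, so P(H) = 0.8758/(1+0.8758) ≈ 0.47.

P(H) = 0.47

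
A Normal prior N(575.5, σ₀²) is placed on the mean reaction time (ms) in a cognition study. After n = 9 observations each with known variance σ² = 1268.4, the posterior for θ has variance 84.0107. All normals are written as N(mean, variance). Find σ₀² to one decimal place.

Posterior precision equals prior precision plus data precision: 1/σ_n² = 1/σ₀² + n/σ².
So 1/σ₀² = 1/84.0107 − 9/1268.4 = 0.011903 − 0.007096 = 0.004807.
Hence σ₀² = 1/0.004807 ≈ 208.0.

σ₀² = 208.0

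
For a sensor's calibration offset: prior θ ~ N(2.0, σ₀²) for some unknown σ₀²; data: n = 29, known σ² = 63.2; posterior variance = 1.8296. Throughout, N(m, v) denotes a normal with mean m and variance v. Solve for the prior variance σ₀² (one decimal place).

σ₀² = 11.4

For the Normal–Normal model with known σ², precisions add: τ_n = τ₀ + n/σ².
So 1/σ₀² = 1/1.8296 − 29/63.2 = 0.546568 − 0.458861 = 0.087707.
Hence σ₀² = 1/0.087707 ≈ 11.4.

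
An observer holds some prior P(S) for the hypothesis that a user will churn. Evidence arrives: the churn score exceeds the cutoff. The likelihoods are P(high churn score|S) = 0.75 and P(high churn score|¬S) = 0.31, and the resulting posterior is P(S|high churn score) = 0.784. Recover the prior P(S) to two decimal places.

P(S) = 0.60

Bayes' rule in odds form gives O(S|E) = O(S)·[P(E|S)/P(E|¬S)], hence O(S) = O(S|E)/LR.
Posterior odds = 0.784/(1−0.784) = 3.6296. LR = 0.75/0.31 = 2.4194.
Prior odds = 3.6296/2.4194 = 1.5002, so P(S) = 1.5002/(1+1.5002) ≈ 0.60.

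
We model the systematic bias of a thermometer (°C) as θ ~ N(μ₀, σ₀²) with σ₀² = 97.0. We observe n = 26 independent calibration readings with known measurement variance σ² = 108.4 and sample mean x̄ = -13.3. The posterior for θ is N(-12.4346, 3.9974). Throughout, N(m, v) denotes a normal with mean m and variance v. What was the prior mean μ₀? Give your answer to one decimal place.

μ₀ = 7.7

The posterior mean is a precision-weighted average: μ_n = (τ₀μ₀ + τ_data·x̄)/(τ₀+τ_data), with τ₀=1/σ₀² and τ_data=n/σ².
Here τ₀ = 1/97.0 = 0.010309 and τ_data = 26/108.4 = 0.239852, so τ_n = 0.250161.
Rearranging for μ₀: μ₀ = (μ_n·τ_n − τ_data·x̄)/τ₀ = (-12.4346·0.250161 − 0.239852·-13.3) / 0.010309 = 0.079380/0.010309 ≈ 7.7.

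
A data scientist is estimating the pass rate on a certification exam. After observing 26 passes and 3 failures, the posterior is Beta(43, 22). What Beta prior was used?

Beta(17, 19)

Beta is conjugate to the binomial likelihood: posterior = Beta(a+s, b+f).
Subtract the data counts: 43−26=17, 22−3=19.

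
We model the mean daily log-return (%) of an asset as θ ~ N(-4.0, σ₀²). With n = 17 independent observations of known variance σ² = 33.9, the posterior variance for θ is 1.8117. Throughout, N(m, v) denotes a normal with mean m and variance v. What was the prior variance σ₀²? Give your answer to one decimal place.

Posterior precision equals prior precision plus data precision: 1/σ_n² = 1/σ₀² + n/σ².
So 1/σ₀² = 1/1.8117 − 17/33.9 = 0.551968 − 0.501475 = 0.050493.
Hence σ₀² = 1/0.050493 ≈ 19.8.

σ₀² = 19.8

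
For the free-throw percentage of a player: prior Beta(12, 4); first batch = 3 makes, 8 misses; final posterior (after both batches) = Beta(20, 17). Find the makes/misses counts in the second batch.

Sequential conjugate updates are equivalent to a single update on the pooled data, so total successes = posterior α − prior α and total failures = posterior β − prior β.
Total across both batches: 20−12=8 makes, 17−4=13 misses.
Subtract the first batch: 8−3=5 makes and 13−8=5 misses.

5 makes and 5 misses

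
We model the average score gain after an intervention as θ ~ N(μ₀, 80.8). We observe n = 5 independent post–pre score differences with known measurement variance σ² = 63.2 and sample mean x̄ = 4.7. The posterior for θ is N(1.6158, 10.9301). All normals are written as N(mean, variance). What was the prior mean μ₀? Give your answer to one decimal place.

μ₀ = -18.1

The posterior mean is a precision-weighted average: μ_n = (τ₀μ₀ + τ_data·x̄)/(τ₀+τ_data), with τ₀=1/σ₀² and τ_data=n/σ².
Here τ₀ = 1/80.8 = 0.012376 and τ_data = 5/63.2 = 0.079114, so τ_n = 0.091490.
Rearranging for μ₀: μ₀ = (μ_n·τ_n − τ_data·x̄)/τ₀ = (1.6158·0.091490 − 0.079114·4.7) / 0.012376 = -0.224006/0.012376 ≈ -18.1.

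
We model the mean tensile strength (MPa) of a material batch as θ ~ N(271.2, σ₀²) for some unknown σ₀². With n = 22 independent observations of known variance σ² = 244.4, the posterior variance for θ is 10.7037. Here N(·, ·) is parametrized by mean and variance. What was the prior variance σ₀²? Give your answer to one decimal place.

For the Normal–Normal model with known σ², precisions add: τ_n = τ₀ + n/σ².
So 1/σ₀² = 1/10.7037 − 22/244.4 = 0.093426 − 0.090016 = 0.003410.
Hence σ₀² = 1/0.003410 ≈ 293.3.

σ₀² = 293.3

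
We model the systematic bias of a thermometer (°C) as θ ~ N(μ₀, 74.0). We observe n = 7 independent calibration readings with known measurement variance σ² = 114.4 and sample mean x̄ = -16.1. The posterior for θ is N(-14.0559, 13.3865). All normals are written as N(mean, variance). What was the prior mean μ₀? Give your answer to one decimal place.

μ₀ = -4.8

With known observation variance, the Normal–Normal posterior has precision τ_n = τ₀ + n/σ² and mean μ_n = (τ₀μ₀ + (n/σ²)x̄)/τ_n.
Here τ₀ = 1/74.0 = 0.013514 and τ_data = 7/114.4 = 0.061189, so τ_n = 0.074703.
Rearranging for μ₀: μ₀ = (μ_n·τ_n − τ_data·x̄)/τ₀ = (-14.0559·0.074703 − 0.061189·-16.1) / 0.013514 = -0.064875/0.013514 ≈ -4.8.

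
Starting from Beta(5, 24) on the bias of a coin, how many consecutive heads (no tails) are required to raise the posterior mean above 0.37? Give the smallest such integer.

k = 10

After k heads and 0 tails the posterior is Beta(5+k, 24), with mean (5+k)/(5+24+k).
Set (5+k)/(29+k) > 0.37 and solve: k > (0.37·29 − 5)/(1 − 0.37) = 9.095.
The smallest integer exceeding 9.095 is 10, and checking k=10: (15)/(39) = 0.3846 > 0.37.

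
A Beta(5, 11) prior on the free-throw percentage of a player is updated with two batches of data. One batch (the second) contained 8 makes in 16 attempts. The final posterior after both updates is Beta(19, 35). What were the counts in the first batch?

Because Beta–binomial updating is additive in the counts, the combined data contributed (α_post−α_prior, β_post−β_prior) successes and failures.
Total across both batches: 19−5=14 makes, 35−11=24 misses.
Subtract the second batch: 14−8=6 makes and 24−8=16 misses.

6 makes and 16 misses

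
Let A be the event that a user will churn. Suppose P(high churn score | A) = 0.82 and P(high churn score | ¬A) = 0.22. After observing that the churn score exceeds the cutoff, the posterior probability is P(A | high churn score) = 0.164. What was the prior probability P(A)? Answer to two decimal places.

In odds form, posterior odds = prior odds × likelihood ratio, so prior odds = posterior odds ÷ LR.
Posterior odds = 0.164/(1−0.164) = 0.1962. LR = 0.82/0.22 = 3.7273.
Prior odds = 0.1962/3.7273 = 0.0526, so P(A) = 0.0526/(1+0.0526) ≈ 0.05.

P(A) = 0.05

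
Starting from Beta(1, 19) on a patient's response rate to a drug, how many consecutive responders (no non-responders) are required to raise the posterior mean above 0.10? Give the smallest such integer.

After k responders and 0 non-responders the posterior is Beta(1+k, 19), with mean (1+k)/(1+19+k).
Set (1+k)/(20+k) > 0.10 and solve: k > (0.10·20 − 1)/(1 − 0.10) = 1.111.
The smallest integer exceeding 1.111 is 2, and checking k=2: (3)/(22) = 0.1364 > 0.10.

k = 2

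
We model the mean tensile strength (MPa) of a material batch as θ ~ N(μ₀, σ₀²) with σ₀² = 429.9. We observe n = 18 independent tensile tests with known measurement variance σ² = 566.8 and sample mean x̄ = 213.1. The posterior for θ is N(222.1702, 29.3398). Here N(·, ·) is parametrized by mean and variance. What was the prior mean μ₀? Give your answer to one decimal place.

The posterior mean is a precision-weighted average: μ_n = (τ₀μ₀ + τ_data·x̄)/(τ₀+τ_data), with τ₀=1/σ₀² and τ_data=n/σ².
Here τ₀ = 1/429.9 = 0.002326 and τ_data = 18/566.8 = 0.031757, so τ_n = 0.034083.
Rearranging for μ₀: μ₀ = (μ_n·τ_n − τ_data·x̄)/τ₀ = (222.1702·0.034083 − 0.031757·213.1) / 0.002326 = 0.804810/0.002326 ≈ 346.0.

μ₀ = 346.0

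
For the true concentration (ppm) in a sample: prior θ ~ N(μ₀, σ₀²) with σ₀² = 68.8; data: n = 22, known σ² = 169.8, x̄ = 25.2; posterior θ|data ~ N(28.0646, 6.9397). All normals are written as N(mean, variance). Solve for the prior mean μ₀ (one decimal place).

With known observation variance, the Normal–Normal posterior has precision τ_n = τ₀ + n/σ² and mean μ_n = (τ₀μ₀ + (n/σ²)x̄)/τ_n.
Here τ₀ = 1/68.8 = 0.014535 and τ_data = 22/169.8 = 0.129564, so τ_n = 0.144099.
Rearranging for μ₀: μ₀ = (μ_n·τ_n − τ_data·x̄)/τ₀ = (28.0646·0.144099 − 0.129564·25.2) / 0.014535 = 0.779068/0.014535 ≈ 53.6.

μ₀ = 53.6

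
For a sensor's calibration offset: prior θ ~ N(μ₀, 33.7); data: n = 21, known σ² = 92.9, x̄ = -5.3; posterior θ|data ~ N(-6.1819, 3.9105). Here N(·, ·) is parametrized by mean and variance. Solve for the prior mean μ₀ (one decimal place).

μ₀ = -12.9

With known observation variance, the Normal–Normal posterior has precision τ_n = τ₀ + n/σ² and mean μ_n = (τ₀μ₀ + (n/σ²)x̄)/τ_n.
Here τ₀ = 1/33.7 = 0.029674 and τ_data = 21/92.9 = 0.226050, so τ_n = 0.255724.
Rearranging for μ₀: μ₀ = (μ_n·τ_n − τ_data·x̄)/τ₀ = (-6.1819·0.255724 − 0.226050·-5.3) / 0.029674 = -0.382795/0.029674 ≈ -12.9.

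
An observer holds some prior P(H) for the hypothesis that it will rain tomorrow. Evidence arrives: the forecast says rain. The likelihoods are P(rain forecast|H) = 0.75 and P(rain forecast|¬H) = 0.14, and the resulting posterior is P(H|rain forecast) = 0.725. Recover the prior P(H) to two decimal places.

Bayes' rule in odds form gives O(H|E) = O(H)·[P(E|H)/P(E|¬H)], hence O(H) = O(H|E)/LR.
Posterior odds = 0.725/(1−0.725) = 2.6364. LR = 0.75/0.14 = 5.3571.
Prior odds = 2.6364/5.3571 = 0.4921, so P(H) = 0.4921/(1+0.4921) ≈ 0.33.

P(H) = 0.33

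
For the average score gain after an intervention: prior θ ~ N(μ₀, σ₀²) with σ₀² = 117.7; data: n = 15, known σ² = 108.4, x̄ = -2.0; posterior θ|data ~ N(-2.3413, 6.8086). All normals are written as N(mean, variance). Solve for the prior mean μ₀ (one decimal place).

μ₀ = -7.9

With known observation variance, the Normal–Normal posterior has precision τ_n = τ₀ + n/σ² and mean μ_n = (τ₀μ₀ + (n/σ²)x̄)/τ_n.
Here τ₀ = 1/117.7 = 0.008496 and τ_data = 15/108.4 = 0.138376, so τ_n = 0.146872.
Rearranging for μ₀: μ₀ = (μ_n·τ_n − τ_data·x̄)/τ₀ = (-2.3413·0.146872 − 0.138376·-2.0) / 0.008496 = -0.067119/0.008496 ≈ -7.9.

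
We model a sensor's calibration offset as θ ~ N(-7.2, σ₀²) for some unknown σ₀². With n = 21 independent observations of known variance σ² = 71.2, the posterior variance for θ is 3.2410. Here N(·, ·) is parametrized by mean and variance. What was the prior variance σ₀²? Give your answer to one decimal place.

Posterior precision equals prior precision plus data precision: 1/σ_n² = 1/σ₀² + n/σ².
So 1/σ₀² = 1/3.2410 − 21/71.2 = 0.308547 − 0.294944 = 0.013603.
Hence σ₀² = 1/0.013603 ≈ 73.5.

σ₀² = 73.5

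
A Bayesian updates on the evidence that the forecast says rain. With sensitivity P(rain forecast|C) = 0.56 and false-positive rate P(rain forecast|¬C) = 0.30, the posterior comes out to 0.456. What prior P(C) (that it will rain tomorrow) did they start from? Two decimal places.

P(C) = 0.31

Bayes' rule in odds form gives O(C|E) = O(C)·[P(E|C)/P(E|¬C)], hence O(C) = O(C|E)/LR.
Posterior odds = 0.456/(1−0.456) = 0.8382. LR = 0.56/0.30 = 1.8667.
Prior odds = 0.8382/1.8667 = 0.4490, so P(C) = 0.4490/(1+0.4490) ≈ 0.31.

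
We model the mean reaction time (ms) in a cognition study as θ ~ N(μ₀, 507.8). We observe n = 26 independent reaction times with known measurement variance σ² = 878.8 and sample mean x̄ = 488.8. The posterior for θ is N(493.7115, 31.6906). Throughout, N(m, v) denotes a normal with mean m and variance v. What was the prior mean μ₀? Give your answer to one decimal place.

With known observation variance, the Normal–Normal posterior has precision τ_n = τ₀ + n/σ² and mean μ_n = (τ₀μ₀ + (n/σ²)x̄)/τ_n.
Here τ₀ = 1/507.8 = 0.001969 and τ_data = 26/878.8 = 0.029586, so τ_n = 0.031555.
Rearranging for μ₀: μ₀ = (μ_n·τ_n − τ_data·x̄)/τ₀ = (493.7115·0.031555 − 0.029586·488.8) / 0.001969 = 1.117430/0.001969 ≈ 567.5.

μ₀ = 567.5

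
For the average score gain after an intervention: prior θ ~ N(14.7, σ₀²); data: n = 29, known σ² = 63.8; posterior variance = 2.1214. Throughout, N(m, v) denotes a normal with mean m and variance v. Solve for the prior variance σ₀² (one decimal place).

σ₀² = 59.4

Posterior precision equals prior precision plus data precision: 1/σ_n² = 1/σ₀² + n/σ².
So 1/σ₀² = 1/2.1214 − 29/63.8 = 0.471387 − 0.454545 = 0.016842.
Hence σ₀² = 1/0.016842 ≈ 59.4.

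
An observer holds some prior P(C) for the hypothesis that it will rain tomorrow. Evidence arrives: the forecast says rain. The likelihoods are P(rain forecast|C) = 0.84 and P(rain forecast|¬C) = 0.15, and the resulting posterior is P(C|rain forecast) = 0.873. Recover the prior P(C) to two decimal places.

P(C) = 0.55

In odds form, posterior odds = prior odds × likelihood ratio, so prior odds = posterior odds ÷ LR.
Posterior odds = 0.873/(1−0.873) = 6.8740. LR = 0.84/0.15 = 5.6000.
Prior odds = 6.8740/5.6000 = 1.2275, so P(C) = 1.2275/(1+1.2275) ≈ 0.55.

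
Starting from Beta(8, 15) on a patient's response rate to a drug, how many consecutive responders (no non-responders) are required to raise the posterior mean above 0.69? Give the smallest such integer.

After k responders and 0 non-responders the posterior is Beta(8+k, 15), with mean (8+k)/(8+15+k).
Set (8+k)/(23+k) > 0.69 and solve: k > (0.69·23 − 8)/(1 − 0.69) = 25.387.
The smallest integer exceeding 25.387 is 26.

k = 26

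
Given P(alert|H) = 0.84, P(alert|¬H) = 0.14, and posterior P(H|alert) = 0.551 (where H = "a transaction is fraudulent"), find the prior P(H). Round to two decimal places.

P(H) = 0.17

Bayes' rule in odds form gives O(H|E) = O(H)·[P(E|H)/P(E|¬H)], hence O(H) = O(H|E)/LR.
Posterior odds = 0.551/(1−0.551) = 1.2272. LR = 0.84/0.14 = 6.0000.
Prior odds = 1.2272/6.0000 = 0.2045, so P(H) = 0.2045/(1+0.2045) ≈ 0.17.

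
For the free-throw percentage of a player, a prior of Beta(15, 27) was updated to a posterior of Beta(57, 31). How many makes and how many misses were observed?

A Beta(α, β) prior with s successes and f failures in binomial data gives a Beta(α+s, β+f) posterior.
Match parameters: s=57−15=42, f=31−27=4.

42 makes and 4 misses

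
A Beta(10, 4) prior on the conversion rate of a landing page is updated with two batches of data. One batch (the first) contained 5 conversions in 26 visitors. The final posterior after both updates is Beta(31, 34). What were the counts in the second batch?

Sequential conjugate updates are equivalent to a single update on the pooled data, so total successes = posterior α − prior α and total failures = posterior β − prior β.
Total across both batches: 31−10=21 conversions, 34−4=30 bounces.
Subtract the first batch: 21−5=16 conversions and 30−21=9 bounces.

16 conversions and 9 bounces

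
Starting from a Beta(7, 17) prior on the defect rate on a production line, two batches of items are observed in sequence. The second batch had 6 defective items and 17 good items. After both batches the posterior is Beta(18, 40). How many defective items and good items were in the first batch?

Sequential conjugate updates are equivalent to a single update on the pooled data, so total successes = posterior α − prior α and total failures = posterior β − prior β.
Total across both batches: 18−7=11 defective items, 40−17=23 good items.
Subtract the second batch: 11−6=5 defective items and 23−17=6 good items.

5 defective items and 6 good items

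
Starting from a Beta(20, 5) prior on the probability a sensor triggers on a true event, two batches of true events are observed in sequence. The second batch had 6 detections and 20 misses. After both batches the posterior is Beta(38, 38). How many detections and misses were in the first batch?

12 detections and 13 misses

Because Beta–binomial updating is additive in the counts, the combined data contributed (α_post−α_prior, β_post−β_prior) successes and failures.
Total across both batches: 38−20=18 detections, 38−5=33 misses.
Subtract the second batch: 18−6=12 detections and 33−20=13 misses.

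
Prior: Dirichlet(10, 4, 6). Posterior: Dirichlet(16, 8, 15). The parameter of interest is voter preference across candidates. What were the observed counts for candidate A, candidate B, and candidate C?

For a Dirichlet(α) prior with multinomial counts c, the posterior is Dirichlet(α + c) componentwise.
Counts are posterior − prior componentwise: 16−10=6, 8−4=4, 15−6=9.

counts (6, 4, 9)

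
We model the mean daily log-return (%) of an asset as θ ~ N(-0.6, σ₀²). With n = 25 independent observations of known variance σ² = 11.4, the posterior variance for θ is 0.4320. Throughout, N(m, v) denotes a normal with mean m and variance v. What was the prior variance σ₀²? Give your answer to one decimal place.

σ₀² = 8.2

Posterior precision equals prior precision plus data precision: 1/σ_n² = 1/σ₀² + n/σ².
So 1/σ₀² = 1/0.4320 − 25/11.4 = 2.314815 − 2.192982 = 0.121833.
Hence σ₀² = 1/0.121833 ≈ 8.2.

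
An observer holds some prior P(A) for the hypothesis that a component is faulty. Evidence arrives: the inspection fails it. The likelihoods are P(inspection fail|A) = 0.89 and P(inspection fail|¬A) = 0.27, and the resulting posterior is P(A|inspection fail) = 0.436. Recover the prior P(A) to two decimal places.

P(A) = 0.19

Bayes' rule in odds form gives O(A|E) = O(A)·[P(E|A)/P(E|¬A)], hence O(A) = O(A|E)/LR.
Posterior odds = 0.436/(1−0.436) = 0.7730. LR = 0.89/0.27 = 3.2963.
Prior odds = 0.7730/3.2963 = 0.2345, so P(A) = 0.2345/(1+0.2345) ≈ 0.19.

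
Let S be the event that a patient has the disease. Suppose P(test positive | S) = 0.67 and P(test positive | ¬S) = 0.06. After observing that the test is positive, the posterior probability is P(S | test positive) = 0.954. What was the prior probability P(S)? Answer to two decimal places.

In odds form, posterior odds = prior odds × likelihood ratio, so prior odds = posterior odds ÷ LR.
Posterior odds = 0.954/(1−0.954) = 20.7391. LR = 0.67/0.06 = 11.1667.
Prior odds = 20.7391/11.1667 = 1.8572, so P(S) = 1.8572/(1+1.8572) ≈ 0.65.

P(S) = 0.65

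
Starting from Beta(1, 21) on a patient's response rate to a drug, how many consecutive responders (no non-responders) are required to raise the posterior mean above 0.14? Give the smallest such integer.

k = 3

After k responders and 0 non-responders the posterior is Beta(1+k, 21), with mean (1+k)/(1+21+k).
Set (1+k)/(22+k) > 0.14 and solve: k > (0.14·22 − 1)/(1 − 0.14) = 2.419.
The smallest integer exceeding 2.419 is 3, and checking k=3: (4)/(25) = 0.1600 > 0.14.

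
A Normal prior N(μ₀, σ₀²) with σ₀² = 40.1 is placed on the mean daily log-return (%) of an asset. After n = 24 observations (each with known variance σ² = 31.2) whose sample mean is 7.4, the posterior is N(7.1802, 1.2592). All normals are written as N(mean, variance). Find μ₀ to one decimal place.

μ₀ = 0.4

With known observation variance, the Normal–Normal posterior has precision τ_n = τ₀ + n/σ² and mean μ_n = (τ₀μ₀ + (n/σ²)x̄)/τ_n.
Here τ₀ = 1/40.1 = 0.024938 and τ_data = 24/31.2 = 0.769231, so τ_n = 0.794169.
Rearranging for μ₀: μ₀ = (μ_n·τ_n − τ_data·x̄)/τ₀ = (7.1802·0.794169 − 0.769231·7.4) / 0.024938 = 0.009983/0.024938 ≈ 0.4.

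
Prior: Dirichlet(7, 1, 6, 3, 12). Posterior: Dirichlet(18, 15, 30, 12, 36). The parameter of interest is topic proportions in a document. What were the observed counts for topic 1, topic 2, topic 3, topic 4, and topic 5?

counts (11, 14, 24, 9, 24)

For a Dirichlet(α) prior with multinomial counts c, the posterior is Dirichlet(α + c) componentwise.
Counts are posterior − prior componentwise: 18−7=11, 15−1=14, 30−6=24, 12−3=9, 36−12=24.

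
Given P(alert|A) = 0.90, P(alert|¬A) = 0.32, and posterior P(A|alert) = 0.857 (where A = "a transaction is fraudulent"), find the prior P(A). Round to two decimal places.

In odds form, posterior odds = prior odds × likelihood ratio, so prior odds = posterior odds ÷ LR.
Posterior odds = 0.857/(1−0.857) = 5.9930. LR = 0.90/0.32 = 2.8125.
Prior odds = 5.9930/2.8125 = 2.1308, so P(A) = 2.1308/(1+2.1308) ≈ 0.68.

P(A) = 0.68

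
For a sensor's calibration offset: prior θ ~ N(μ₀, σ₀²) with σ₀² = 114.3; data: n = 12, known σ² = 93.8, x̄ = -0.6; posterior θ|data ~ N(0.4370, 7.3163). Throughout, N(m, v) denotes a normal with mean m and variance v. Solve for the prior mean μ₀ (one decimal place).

With known observation variance, the Normal–Normal posterior has precision τ_n = τ₀ + n/σ² and mean μ_n = (τ₀μ₀ + (n/σ²)x̄)/τ_n.
Here τ₀ = 1/114.3 = 0.008749 and τ_data = 12/93.8 = 0.127932, so τ_n = 0.136681.
Rearranging for μ₀: μ₀ = (μ_n·τ_n − τ_data·x̄)/τ₀ = (0.4370·0.136681 − 0.127932·-0.6) / 0.008749 = 0.136489/0.008749 ≈ 15.6.

μ₀ = 15.6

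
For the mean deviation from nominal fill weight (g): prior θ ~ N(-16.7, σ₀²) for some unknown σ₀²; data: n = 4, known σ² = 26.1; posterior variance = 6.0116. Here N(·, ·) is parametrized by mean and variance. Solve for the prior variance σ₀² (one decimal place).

σ₀² = 76.4

For the Normal–Normal model with known σ², precisions add: τ_n = τ₀ + n/σ².
So 1/σ₀² = 1/6.0116 − 4/26.1 = 0.166345 − 0.153257 = 0.013088.
Hence σ₀² = 1/0.013088 ≈ 76.4.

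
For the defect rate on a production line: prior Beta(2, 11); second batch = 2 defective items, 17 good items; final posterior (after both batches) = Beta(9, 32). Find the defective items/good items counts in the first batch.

Sequential conjugate updates are equivalent to a single update on the pooled data, so total successes = posterior α − prior α and total failures = posterior β − prior β.
Total across both batches: 9−2=7 defective items, 32−11=21 good items.
Subtract the second batch: 7−2=5 defective items and 21−17=4 good items.

5 defective items and 4 good items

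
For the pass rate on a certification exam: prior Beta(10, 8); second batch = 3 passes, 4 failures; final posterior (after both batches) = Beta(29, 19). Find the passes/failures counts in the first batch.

16 passes and 7 failures

Sequential conjugate updates are equivalent to a single update on the pooled data, so total successes = posterior α − prior α and total failures = posterior β − prior β.
Total across both batches: 29−10=19 passes, 19−8=11 failures.
Subtract the second batch: 19−3=16 passes and 11−4=7 failures.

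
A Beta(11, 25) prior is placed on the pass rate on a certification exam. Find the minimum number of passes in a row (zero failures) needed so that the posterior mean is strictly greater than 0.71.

After k passes and 0 failures the posterior is Beta(11+k, 25), with mean (11+k)/(11+25+k).
Set (11+k)/(36+k) > 0.71 and solve: k > (0.71·36 − 11)/(1 − 0.71) = 50.207.
The smallest integer exceeding 50.207 is 51, and checking k=51: (62)/(87) = 0.7126 > 0.71.

k = 51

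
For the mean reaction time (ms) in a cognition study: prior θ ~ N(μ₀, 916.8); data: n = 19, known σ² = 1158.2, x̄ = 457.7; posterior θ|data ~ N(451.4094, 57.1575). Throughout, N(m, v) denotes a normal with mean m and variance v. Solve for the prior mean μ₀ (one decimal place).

μ₀ = 356.8

The posterior mean is a precision-weighted average: μ_n = (τ₀μ₀ + τ_data·x̄)/(τ₀+τ_data), with τ₀=1/σ₀² and τ_data=n/σ².
Here τ₀ = 1/916.8 = 0.001091 and τ_data = 19/1158.2 = 0.016405, so τ_n = 0.017496.
Rearranging for μ₀: μ₀ = (μ_n·τ_n − τ_data·x̄)/τ₀ = (451.4094·0.017496 − 0.016405·457.7) / 0.001091 = 0.389290/0.001091 ≈ 356.8.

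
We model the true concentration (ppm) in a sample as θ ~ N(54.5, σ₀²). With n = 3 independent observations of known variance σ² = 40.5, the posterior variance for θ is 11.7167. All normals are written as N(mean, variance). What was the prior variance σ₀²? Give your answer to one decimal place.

For the Normal–Normal model with known σ², precisions add: τ_n = τ₀ + n/σ².
So 1/σ₀² = 1/11.7167 − 3/40.5 = 0.085348 − 0.074074 = 0.011274.
Hence σ₀² = 1/0.011274 ≈ 88.7.

σ₀² = 88.7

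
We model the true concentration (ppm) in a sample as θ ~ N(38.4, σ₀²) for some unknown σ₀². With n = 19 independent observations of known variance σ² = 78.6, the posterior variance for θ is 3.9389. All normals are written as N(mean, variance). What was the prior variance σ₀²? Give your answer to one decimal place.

For the Normal–Normal model with known σ², precisions add: τ_n = τ₀ + n/σ².
So 1/σ₀² = 1/3.9389 − 19/78.6 = 0.253878 − 0.241730 = 0.012148.
Hence σ₀² = 1/0.012148 ≈ 82.3.

σ₀² = 82.3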